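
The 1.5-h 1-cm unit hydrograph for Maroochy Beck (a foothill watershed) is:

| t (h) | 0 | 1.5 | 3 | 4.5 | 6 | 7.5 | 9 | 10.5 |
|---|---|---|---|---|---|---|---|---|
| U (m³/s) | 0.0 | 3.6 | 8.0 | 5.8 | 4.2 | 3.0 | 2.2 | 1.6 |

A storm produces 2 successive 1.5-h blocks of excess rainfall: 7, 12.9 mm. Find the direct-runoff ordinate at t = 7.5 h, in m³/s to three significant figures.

Q ≈ 7.52 m³/s

By discrete convolution, Q_j = Σ (P_i / 10 mm) · U_{j−i}.
At t = 7.5 h (j=5): Q = (7/10)·3.0 + (12.9/10)·4.2 = 7.52 m³/s.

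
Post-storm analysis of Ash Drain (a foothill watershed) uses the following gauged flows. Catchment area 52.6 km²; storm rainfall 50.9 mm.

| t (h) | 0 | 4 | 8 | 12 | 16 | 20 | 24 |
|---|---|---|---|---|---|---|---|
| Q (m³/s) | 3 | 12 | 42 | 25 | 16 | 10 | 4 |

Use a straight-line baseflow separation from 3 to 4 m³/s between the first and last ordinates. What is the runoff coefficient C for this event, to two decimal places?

ΣQ_DR = 87.50 m³/s; V = ΣQ_DR·Δt = 1.260 × 10^6 m³.
Runoff depth d = V / A = 23.95 mm.
C = d / P = 23.95 / 50.9 = 0.47.

C ≈ 0.47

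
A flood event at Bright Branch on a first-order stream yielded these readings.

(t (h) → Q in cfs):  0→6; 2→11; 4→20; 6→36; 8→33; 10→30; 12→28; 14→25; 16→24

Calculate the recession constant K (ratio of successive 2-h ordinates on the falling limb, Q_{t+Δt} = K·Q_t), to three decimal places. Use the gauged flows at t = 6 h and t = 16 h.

Using the recession-limb readings at t = 6 h and t = 16 h: Q falls from 36 to 24 cfs over 5 intervals.
K = (Q₂/Q₁)^(1/5) = (24/36)^(1/5) = 0.922.

K ≈ 0.922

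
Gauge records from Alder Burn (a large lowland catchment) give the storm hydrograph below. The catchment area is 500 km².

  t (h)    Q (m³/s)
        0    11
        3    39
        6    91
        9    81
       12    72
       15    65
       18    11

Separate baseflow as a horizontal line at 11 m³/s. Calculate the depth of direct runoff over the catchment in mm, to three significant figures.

Direct runoff: 0.0, 28.0, 80.0, 70.0, 61.0, 54.0, 0.0 m³/s; ΣQ_DR = 293.0 m³/s.
V = ΣQ_DR · Δt = 293.0 × 10800 s = 3.164 × 10^6 m³.
Over A = 500 km², depth = V / A = 6.33 mm.

d ≈ 6.33 mm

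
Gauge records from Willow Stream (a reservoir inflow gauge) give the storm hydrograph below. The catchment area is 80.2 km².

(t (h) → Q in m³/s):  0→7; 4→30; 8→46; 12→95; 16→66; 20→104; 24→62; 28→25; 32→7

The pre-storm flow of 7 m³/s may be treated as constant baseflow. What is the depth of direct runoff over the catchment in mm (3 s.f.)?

d ≈ 68.0 mm

Direct runoff: 0.0, 23.0, 39.0, 88.0, 59.0, 97.0, 55.0, 18.0, 0.0 m³/s; ΣQ_DR = 379.0 m³/s.
V = ΣQ_DR · Δt = 379.0 × 14400 s = 5.458 × 10^6 m³.
Over A = 80.2 km², depth = V / A = 68.0 mm.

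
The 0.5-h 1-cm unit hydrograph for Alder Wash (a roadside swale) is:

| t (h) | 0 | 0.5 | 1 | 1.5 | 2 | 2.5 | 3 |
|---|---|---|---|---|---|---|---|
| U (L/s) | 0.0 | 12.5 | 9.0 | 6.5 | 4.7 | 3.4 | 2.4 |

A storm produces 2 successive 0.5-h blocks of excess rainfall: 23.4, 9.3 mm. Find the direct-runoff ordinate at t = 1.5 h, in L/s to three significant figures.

Q ≈ 23.6 L/s

By discrete convolution, Q_j = Σ (P_i / 10 mm) · U_{j−i}.
At t = 1.5 h (j=3): Q = (23.4/10)·6.5 + (9.3/10)·9.0 = 23.6 L/s.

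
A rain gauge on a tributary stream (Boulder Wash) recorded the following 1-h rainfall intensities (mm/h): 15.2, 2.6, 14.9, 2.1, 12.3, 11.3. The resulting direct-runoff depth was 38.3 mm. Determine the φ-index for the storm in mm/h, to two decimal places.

Only the 4 blocks with intensity above φ contribute runoff: 15.2, 14.9, 12.3, 11.3 mm/h.
Σ(I−φ)·Δt = d  ⇒  (15.2+14.9+12.3+11.3 − 4φ)·1 = 38.3
φ = (53.70 − 38.3/1) / 4 = 3.85 mm/h.

φ ≈ 3.85 mm/h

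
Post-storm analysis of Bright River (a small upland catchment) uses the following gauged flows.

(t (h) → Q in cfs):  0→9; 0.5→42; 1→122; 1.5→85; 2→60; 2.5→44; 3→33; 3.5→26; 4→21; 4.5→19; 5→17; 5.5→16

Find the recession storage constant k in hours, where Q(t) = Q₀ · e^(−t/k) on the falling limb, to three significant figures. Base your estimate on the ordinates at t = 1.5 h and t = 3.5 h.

On the falling limb, Q drops from 85 to 26 cfs between t = 1.5 h and t = 3.5 h (Δt = 2 h).
k = −Δt / ln(Q₂/Q₁) = −2 / ln(26/85) = 1.69 h.

k ≈ 1.69 h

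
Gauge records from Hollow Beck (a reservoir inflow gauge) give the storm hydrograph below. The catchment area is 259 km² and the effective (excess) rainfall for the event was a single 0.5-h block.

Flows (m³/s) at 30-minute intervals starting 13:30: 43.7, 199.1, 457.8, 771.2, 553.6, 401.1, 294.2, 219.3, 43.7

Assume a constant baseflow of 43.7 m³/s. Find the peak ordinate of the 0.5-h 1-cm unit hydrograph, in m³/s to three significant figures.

U_p ≈ 404 m³/s

Direct runoff: 0.0, 155.4, 414.1, 727.5, 509.9, 357.4, 250.5, 175.6, 0.0 m³/s; ΣQ_DR = 2590 m³/s, peak = 727.5 m³/s.
Runoff depth d = ΣQ_DR·Δt / A = 2590 × 1800 / (259 km²) = 18.00 mm.
The 1-cm UH is the DRH scaled by (10 mm)/d, so U_p = 727.5 × 10/18.00 = 404 m³/s.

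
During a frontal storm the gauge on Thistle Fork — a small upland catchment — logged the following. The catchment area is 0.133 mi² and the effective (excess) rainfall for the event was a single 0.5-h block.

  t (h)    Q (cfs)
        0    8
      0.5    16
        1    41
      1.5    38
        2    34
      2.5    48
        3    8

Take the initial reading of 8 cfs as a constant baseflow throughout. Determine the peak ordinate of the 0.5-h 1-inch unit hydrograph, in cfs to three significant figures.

U_p ≈ 50.1 cfs

Direct runoff: 0.0, 8.0, 33.0, 30.0, 26.0, 40.0, 0.0 cfs; ΣQ_DR = 137.0 cfs, peak = 40.0 cfs.
Runoff depth d = ΣQ_DR·Δt / A = 137.0 × 1800 / (0.133 mi²) = 0.7981 in.
The 1-inch UH is the DRH scaled by (1 in)/d, so U_p = 40.0 × 1/0.7981 = 50.1 cfs.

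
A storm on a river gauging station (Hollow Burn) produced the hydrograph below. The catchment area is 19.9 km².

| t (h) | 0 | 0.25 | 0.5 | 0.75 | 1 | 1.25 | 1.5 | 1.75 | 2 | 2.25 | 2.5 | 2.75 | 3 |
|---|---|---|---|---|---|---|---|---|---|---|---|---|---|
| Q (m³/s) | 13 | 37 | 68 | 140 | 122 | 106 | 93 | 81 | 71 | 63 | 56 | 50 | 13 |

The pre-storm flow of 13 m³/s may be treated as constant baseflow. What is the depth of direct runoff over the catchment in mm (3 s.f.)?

Direct runoff: 0.0, 24.0, 55.0, 127.0, 109.0, 93.0, 80.0, 68.0, 58.0, 50.0, 43.0, 37.0, 0.0 m³/s; ΣQ_DR = 744.0 m³/s.
V = ΣQ_DR · Δt = 744.0 × 900 s = 6.696 × 10^5 m³.
Over A = 19.9 km², depth = V / A = 33.6 mm.

d ≈ 33.6 mm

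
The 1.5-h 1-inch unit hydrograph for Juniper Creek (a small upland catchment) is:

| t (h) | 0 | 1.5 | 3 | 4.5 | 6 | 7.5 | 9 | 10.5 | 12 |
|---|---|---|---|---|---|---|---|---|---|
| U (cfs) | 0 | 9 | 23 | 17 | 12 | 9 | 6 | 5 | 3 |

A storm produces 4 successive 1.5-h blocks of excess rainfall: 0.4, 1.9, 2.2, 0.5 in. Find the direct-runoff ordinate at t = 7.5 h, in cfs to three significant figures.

By discrete convolution, Q_j = Σ (P_i / 1 in) · U_{j−i}.
At t = 7.5 h (j=5): Q = (0.4/1)·9 + (1.9/1)·12 + (2.2/1)·17 + (0.5/1)·23 = 75.3 cfs.

Q ≈ 75.3 cfs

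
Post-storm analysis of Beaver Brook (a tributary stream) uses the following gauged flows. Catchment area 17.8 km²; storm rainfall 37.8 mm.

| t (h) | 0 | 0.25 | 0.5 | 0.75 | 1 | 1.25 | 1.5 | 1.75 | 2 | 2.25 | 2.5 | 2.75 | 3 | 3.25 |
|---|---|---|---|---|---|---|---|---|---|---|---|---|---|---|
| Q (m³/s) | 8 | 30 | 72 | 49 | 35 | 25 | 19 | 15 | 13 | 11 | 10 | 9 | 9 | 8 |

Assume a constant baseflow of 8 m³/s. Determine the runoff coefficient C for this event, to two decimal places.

ΣQ_DR = 201.0 m³/s; V = ΣQ_DR·Δt = 1.809 × 10^5 m³.
Runoff depth d = V / A = 10.16 mm.
C = d / P = 10.16 / 37.8 = 0.27.

C ≈ 0.27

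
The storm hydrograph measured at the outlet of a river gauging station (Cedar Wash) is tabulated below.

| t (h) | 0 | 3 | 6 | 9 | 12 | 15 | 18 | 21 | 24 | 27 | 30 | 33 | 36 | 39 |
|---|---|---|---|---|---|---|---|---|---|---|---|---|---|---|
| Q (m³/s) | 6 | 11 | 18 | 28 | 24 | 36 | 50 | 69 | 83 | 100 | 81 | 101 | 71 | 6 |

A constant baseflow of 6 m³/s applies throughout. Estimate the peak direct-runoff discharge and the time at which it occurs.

Subtracting baseflow gives direct-runoff ordinates: 0.0, 5.0, 12.0, 22.0, 18.0, 30.0, 44.0, 63.0, 77.0, 94.0, 75.0, 95.0, 65.0, 0.0 m³/s.
The maximum is 95.0 m³/s, occurring at the reading for t = 33 h.

Q_p = 95.0 m³/s at t = 33 h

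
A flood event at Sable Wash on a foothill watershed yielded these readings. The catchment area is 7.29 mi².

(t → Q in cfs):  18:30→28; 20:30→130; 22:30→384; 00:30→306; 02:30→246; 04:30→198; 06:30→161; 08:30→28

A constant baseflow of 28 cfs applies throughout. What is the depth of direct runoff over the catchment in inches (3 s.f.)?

Direct runoff: 0.0, 102.0, 356.0, 278.0, 218.0, 170.0, 133.0, 0.0 cfs; ΣQ_DR = 1257 cfs.
V = ΣQ_DR · Δt = 1257 × 7200 s = 9.050 × 10^6 ft³.
Over A = 7.29 mi², depth = V / A = 0.534 in.

d ≈ 0.534 in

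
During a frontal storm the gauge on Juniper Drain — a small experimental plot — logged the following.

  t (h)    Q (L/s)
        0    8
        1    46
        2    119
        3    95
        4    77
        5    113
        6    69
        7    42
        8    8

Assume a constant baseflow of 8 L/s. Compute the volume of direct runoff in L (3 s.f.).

V ≈ 1.82 × 10^6 L

Direct-runoff ordinates (Q − Q_b): 0.0, 38.0, 111.0, 87.0, 69.0, 105.0, 61.0, 34.0, 0.0 L/s.
ΣQ_DR = 505.0 L/s.
With Δt = 1 h = 3600 s, V = ΣQ_DR · Δt = 505.0 × 3600 = 1.82 × 10^6 L.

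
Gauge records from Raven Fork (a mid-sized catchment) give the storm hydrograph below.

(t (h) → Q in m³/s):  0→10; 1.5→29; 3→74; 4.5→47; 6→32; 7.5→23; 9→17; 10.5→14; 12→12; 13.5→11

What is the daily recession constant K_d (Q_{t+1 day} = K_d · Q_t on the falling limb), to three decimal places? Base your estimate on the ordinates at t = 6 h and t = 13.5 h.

Between t = 6 h and t = 13.5 h the flow falls from 32 to 11 m³/s over 5×1.5 h = 7.5 h.
Per-interval ratio K = (11/32)^(1/5) = 0.8077; K_d = K^(24/1.5) = 0.033.

K_d ≈ 0.033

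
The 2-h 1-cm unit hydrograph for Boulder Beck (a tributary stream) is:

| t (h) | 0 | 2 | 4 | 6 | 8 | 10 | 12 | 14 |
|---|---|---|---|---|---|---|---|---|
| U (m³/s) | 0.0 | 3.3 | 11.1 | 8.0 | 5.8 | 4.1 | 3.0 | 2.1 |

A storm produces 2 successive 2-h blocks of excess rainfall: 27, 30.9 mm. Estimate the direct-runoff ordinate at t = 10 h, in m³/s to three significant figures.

Q ≈ 29.0 m³/s

By discrete convolution, Q_j = Σ (P_i / 10 mm) · U_{j−i}.
At t = 10 h (j=5): Q = (27/10)·4.1 + (30.9/10)·5.8 = 29.0 m³/s.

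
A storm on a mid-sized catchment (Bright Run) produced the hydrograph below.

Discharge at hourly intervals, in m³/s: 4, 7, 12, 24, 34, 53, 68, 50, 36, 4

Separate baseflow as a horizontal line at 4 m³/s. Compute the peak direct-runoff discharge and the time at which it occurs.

Q_p = 64.0 m³/s at t = 6 h

Subtracting baseflow gives direct-runoff ordinates: 0.0, 3.0, 8.0, 20.0, 30.0, 49.0, 64.0, 46.0, 32.0, 0.0 m³/s.
The maximum is 64.0 m³/s, occurring at the reading for t = 6 h.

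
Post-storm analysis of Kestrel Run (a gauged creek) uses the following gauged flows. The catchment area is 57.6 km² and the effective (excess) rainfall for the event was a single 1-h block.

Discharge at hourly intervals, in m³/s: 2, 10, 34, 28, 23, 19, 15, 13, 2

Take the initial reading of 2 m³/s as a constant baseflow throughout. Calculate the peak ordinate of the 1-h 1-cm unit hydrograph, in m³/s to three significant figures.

U_p ≈ 40.0 m³/s

Direct runoff: 0.0, 8.0, 32.0, 26.0, 21.0, 17.0, 13.0, 11.0, 0.0 m³/s; ΣQ_DR = 128.0 m³/s, peak = 32.0 m³/s.
Runoff depth d = ΣQ_DR·Δt / A = 128.0 × 3600 / (57.6 km²) = 8.000 mm.
The 1-cm UH is the DRH scaled by (10 mm)/d, so U_p = 32.0 × 10/8.000 = 40.0 m³/s.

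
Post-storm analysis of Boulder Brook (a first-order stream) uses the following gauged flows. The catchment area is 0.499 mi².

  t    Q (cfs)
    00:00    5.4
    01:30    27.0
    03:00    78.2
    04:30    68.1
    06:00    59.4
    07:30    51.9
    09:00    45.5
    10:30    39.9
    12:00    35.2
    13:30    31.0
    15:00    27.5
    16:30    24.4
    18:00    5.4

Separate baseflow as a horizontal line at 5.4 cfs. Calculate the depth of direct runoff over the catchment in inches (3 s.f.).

Direct runoff: 0.0, 21.6, 72.8, 62.7, 54.0, 46.5, 40.1, 34.5, 29.8, 25.6, 22.1, 19.0, 0.0 cfs; ΣQ_DR = 428.7 cfs.
V = ΣQ_DR · Δt = 428.7 × 5400 s = 2.315 × 10^6 ft³.
Over A = 0.499 mi², depth = V / A = 2.00 in.

d ≈ 2.00 in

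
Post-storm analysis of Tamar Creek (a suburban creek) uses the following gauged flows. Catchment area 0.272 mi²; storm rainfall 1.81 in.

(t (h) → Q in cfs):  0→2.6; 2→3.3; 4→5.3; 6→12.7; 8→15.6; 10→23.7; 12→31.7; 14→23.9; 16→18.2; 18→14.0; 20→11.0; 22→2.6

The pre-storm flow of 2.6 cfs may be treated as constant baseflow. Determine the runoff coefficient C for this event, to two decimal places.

ΣQ_DR = 133.4 cfs; V = ΣQ_DR·Δt = 9.605 × 10^5 ft³.
Runoff depth d = V / A = 1.520 in.
C = d / P = 1.520 / 1.81 = 0.84.

C ≈ 0.84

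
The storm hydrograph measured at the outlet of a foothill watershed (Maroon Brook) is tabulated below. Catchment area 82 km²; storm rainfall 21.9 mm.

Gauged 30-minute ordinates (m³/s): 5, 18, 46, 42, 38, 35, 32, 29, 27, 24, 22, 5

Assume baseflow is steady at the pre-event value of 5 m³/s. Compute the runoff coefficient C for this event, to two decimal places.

ΣQ_DR = 263.0 m³/s; V = ΣQ_DR·Δt = 4.734 × 10^5 m³.
Runoff depth d = V / A = 5.773 mm.
C = d / P = 5.773 / 21.9 = 0.26.

C ≈ 0.26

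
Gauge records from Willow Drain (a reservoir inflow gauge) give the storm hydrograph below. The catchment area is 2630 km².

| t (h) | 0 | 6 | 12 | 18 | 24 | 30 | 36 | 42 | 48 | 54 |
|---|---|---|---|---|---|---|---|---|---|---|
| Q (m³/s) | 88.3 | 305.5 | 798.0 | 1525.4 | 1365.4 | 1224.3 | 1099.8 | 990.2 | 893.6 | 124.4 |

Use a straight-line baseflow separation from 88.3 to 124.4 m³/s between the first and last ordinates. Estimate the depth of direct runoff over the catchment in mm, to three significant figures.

d ≈ 60.4 mm

Direct runoff: 0.00, 213.19, 701.68, 1425.07, 1261.06, 1115.94, 987.43, 873.82, 773.21, 0.00 m³/s; ΣQ_DR = 7351 m³/s.
V = ΣQ_DR · Δt = 7351 × 21600 s = 1.588 × 10^8 m³.
Over A = 2630 km², depth = V / A = 60.4 mm.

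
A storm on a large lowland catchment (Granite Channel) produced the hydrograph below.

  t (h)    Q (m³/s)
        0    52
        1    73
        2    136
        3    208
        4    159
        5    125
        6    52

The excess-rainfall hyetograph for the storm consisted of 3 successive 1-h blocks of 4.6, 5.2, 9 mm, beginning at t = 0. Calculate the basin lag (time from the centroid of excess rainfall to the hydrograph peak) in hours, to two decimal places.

Centroid of excess rainfall: t_c = Σ P_i·t̄_i / ΣP_i = 1.7340 h (block centres at 0.5, 1.5, 2.5 h).
Hydrograph peak occurs at t = 3 h, so basin lag t_L = 3 − 1.7340 = 1.27 h.

t_L ≈ 1.27 h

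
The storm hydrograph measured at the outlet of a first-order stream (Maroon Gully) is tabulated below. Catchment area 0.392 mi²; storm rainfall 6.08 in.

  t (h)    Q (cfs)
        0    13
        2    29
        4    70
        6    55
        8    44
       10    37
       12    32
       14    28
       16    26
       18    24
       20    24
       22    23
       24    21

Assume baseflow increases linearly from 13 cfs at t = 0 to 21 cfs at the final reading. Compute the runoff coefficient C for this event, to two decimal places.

C ≈ 0.27

ΣQ_DR = 205.0 cfs; V = ΣQ_DR·Δt = 1.476 × 10^6 ft³.
Runoff depth d = V / A = 1.621 in.
C = d / P = 1.621 / 6.08 = 0.27.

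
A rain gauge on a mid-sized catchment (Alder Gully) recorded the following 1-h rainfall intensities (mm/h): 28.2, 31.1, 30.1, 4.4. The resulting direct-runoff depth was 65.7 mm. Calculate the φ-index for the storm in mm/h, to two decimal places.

Only the 3 blocks with intensity above φ contribute runoff: 28.2, 31.1, 30.1 mm/h.
Σ(I−φ)·Δt = d  ⇒  (28.2+31.1+30.1 − 3φ)·1 = 65.7
φ = (89.40 − 65.7/1) / 3 = 7.90 mm/h.

φ ≈ 7.90 mm/h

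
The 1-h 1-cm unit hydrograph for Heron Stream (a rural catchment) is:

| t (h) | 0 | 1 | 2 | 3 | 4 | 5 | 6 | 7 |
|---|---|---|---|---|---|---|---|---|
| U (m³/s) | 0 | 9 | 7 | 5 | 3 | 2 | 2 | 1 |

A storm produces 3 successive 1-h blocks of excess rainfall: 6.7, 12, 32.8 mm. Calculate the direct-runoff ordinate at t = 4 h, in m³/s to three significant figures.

By discrete convolution, Q_j = Σ (P_i / 10 mm) · U_{j−i}.
At t = 4 h (j=4): Q = (6.7/10)·3 + (12/10)·5 + (32.8/10)·7 = 31.0 m³/s.

Q ≈ 31.0 m³/s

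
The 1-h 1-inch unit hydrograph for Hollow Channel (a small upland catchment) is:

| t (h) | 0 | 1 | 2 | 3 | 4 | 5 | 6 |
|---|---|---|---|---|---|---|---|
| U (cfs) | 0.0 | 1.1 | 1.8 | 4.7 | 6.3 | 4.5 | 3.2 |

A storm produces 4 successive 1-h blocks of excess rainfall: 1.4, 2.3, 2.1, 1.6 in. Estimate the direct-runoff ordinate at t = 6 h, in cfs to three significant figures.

Q ≈ 35.6 cfs

By discrete convolution, Q_j = Σ (P_i / 1 in) · U_{j−i}.
At t = 6 h (j=6): Q = (1.4/1)·3.2 + (2.3/1)·4.5 + (2.1/1)·6.3 + (1.6/1)·4.7 = 35.6 cfs.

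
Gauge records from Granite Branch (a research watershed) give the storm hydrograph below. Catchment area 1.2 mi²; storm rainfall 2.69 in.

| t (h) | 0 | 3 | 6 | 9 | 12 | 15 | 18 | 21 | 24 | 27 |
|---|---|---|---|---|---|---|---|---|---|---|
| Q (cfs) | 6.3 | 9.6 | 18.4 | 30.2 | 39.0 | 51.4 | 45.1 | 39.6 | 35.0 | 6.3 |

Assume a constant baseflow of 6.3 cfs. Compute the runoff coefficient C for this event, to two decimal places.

C ≈ 0.31

ΣQ_DR = 217.9 cfs; V = ΣQ_DR·Δt = 2.353 × 10^6 ft³.
Runoff depth d = V / A = 0.8441 in.
C = d / P = 0.8441 / 2.69 = 0.31.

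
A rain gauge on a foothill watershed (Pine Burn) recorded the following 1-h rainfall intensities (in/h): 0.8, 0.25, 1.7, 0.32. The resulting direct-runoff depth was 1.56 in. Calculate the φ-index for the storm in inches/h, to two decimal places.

φ ≈ 0.47 in/h

Only the 2 blocks with intensity above φ contribute runoff: 0.8, 1.7 in/h.
Σ(I−φ)·Δt = d  ⇒  (0.8+1.7 − 2φ)·1 = 1.56
φ = (2.500 − 1.56/1) / 2 = 0.47 in/h.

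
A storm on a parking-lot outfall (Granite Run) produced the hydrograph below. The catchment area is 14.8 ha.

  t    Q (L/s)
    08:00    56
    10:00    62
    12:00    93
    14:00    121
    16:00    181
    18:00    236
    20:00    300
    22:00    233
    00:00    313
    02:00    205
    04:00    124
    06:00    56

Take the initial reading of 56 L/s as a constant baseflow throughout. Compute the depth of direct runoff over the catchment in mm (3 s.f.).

Direct runoff: 0.0, 6.0, 37.0, 65.0, 125.0, 180.0, 244.0, 177.0, 257.0, 149.0, 68.0, 0.0 L/s; ΣQ_DR = 1308 L/s.
V = ΣQ_DR · Δt = 1308 × 7200 s = 9.418 × 10^6 L.
Over A = 14.8 ha, depth = V / A = 63.6 mm.

d ≈ 63.6 mm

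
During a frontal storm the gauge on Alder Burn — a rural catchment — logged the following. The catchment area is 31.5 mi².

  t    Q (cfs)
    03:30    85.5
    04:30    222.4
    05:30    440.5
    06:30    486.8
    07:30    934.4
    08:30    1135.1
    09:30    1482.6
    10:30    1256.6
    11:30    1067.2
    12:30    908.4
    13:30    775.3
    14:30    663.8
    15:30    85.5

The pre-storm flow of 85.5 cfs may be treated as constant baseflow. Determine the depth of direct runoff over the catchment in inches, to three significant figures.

d ≈ 0.415 in

Direct runoff: 0.0, 136.9, 355.0, 401.3, 848.9, 1049.6, 1397.1, 1171.1, 981.7, 822.9, 689.8, 578.3, 0.0 cfs; ΣQ_DR = 8433 cfs.
V = ΣQ_DR · Δt = 8433 × 3600 s = 3.036 × 10^7 ft³.
Over A = 31.5 mi², depth = V / A = 0.415 in.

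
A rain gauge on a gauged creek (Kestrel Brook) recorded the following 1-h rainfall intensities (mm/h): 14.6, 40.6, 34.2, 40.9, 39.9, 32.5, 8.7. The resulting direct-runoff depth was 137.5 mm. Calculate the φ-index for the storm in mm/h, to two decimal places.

φ ≈ 10.87 mm/h

Only the 6 blocks with intensity above φ contribute runoff: 14.6, 40.6, 34.2, 40.9, 39.9, 32.5 mm/h.
Σ(I−φ)·Δt = d  ⇒  (14.6+40.6+34.2+40.9+39.9+32.5 − 6φ)·1 = 137.5
φ = (202.7 − 137.5/1) / 6 = 10.87 mm/h.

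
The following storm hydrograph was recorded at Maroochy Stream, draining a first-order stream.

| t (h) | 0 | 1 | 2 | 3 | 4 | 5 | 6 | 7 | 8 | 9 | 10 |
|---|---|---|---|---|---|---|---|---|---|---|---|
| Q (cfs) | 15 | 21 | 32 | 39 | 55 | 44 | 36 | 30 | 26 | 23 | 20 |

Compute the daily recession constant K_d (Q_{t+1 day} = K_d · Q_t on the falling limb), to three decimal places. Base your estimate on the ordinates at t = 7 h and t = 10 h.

K_d ≈ 0.039

Between t = 7 h and t = 10 h the flow falls from 30 to 20 cfs over 3×1 h = 3 h.
Per-interval ratio K = (20/30)^(1/3) = 0.8736; K_d = K^(24/1) = 0.039.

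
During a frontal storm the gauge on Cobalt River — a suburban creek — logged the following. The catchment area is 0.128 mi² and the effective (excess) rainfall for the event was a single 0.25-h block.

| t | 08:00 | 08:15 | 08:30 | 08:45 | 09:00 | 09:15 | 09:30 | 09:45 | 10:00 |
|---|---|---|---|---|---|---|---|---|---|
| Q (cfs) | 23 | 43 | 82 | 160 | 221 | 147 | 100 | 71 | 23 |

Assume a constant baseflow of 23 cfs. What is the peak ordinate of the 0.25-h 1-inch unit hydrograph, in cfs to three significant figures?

U_p ≈ 98.7 cfs

Direct runoff: 0.0, 20.0, 59.0, 137.0, 198.0, 124.0, 77.0, 48.0, 0.0 cfs; ΣQ_DR = 663.0 cfs, peak = 198.0 cfs.
Runoff depth d = ΣQ_DR·Δt / A = 663.0 × 900 / (0.128 mi²) = 2.007 in.
The 1-inch UH is the DRH scaled by (1 in)/d, so U_p = 198.0 × 1/2.007 = 98.7 cfs.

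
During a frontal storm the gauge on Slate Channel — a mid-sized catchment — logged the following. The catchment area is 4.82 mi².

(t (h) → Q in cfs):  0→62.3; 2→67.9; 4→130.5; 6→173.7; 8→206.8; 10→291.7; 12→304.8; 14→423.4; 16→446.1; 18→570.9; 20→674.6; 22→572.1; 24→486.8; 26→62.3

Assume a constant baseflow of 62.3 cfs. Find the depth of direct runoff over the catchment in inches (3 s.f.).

Direct runoff: 0.0, 5.6, 68.2, 111.4, 144.5, 229.4, 242.5, 361.1, 383.8, 508.6, 612.3, 509.8, 424.5, 0.0 cfs; ΣQ_DR = 3602 cfs.
V = ΣQ_DR · Δt = 3602 × 7200 s = 2.593 × 10^7 ft³.
Over A = 4.82 mi², depth = V / A = 2.32 in.

d ≈ 2.32 in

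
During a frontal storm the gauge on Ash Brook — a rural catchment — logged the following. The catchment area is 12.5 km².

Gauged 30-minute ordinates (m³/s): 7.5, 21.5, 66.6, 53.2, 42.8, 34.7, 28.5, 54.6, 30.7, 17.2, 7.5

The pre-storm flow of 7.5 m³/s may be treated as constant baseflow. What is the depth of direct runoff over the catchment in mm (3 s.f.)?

Direct runoff: 0.0, 14.0, 59.1, 45.7, 35.3, 27.2, 21.0, 47.1, 23.2, 9.7, 0.0 m³/s; ΣQ_DR = 282.3 m³/s.
V = ΣQ_DR · Δt = 282.3 × 1800 s = 5.081 × 10^5 m³.
Over A = 12.5 km², depth = V / A = 40.7 mm.

d ≈ 40.7 mm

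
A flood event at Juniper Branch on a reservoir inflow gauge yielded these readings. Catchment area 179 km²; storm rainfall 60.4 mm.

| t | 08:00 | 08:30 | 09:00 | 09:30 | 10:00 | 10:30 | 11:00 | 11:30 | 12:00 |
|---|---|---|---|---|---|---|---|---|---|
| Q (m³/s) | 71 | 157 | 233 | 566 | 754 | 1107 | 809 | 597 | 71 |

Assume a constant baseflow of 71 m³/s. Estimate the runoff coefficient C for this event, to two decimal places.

C ≈ 0.62

ΣQ_DR = 3726 m³/s; V = ΣQ_DR·Δt = 6.707 × 10^6 m³.
Runoff depth d = V / A = 37.47 mm.
C = d / P = 37.47 / 60.4 = 0.62.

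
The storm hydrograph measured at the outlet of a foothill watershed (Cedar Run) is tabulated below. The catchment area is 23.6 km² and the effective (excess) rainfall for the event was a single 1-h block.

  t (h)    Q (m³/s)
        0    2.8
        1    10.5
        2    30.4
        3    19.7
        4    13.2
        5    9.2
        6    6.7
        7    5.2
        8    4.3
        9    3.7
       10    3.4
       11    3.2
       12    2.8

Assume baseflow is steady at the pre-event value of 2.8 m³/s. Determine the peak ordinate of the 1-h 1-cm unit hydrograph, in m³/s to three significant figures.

Direct runoff: 0.0, 7.7, 27.6, 16.9, 10.4, 6.4, 3.9, 2.4, 1.5, 0.9, 0.6, 0.4, 0.0 m³/s; ΣQ_DR = 78.70 m³/s, peak = 27.6 m³/s.
Runoff depth d = ΣQ_DR·Δt / A = 78.70 × 3600 / (23.6 km²) = 12.01 mm.
The 1-cm UH is the DRH scaled by (10 mm)/d, so U_p = 27.6 × 10/12.01 = 23.0 m³/s.

U_p ≈ 23.0 m³/s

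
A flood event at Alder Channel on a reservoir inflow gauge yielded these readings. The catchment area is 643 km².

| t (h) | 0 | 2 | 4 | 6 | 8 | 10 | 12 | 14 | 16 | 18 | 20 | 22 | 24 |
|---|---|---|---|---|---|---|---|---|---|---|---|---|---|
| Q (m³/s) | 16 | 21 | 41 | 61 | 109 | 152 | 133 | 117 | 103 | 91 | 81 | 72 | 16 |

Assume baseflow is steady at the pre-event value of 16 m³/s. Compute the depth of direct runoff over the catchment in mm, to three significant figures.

Direct runoff: 0.0, 5.0, 25.0, 45.0, 93.0, 136.0, 117.0, 101.0, 87.0, 75.0, 65.0, 56.0, 0.0 m³/s; ΣQ_DR = 805.0 m³/s.
V = ΣQ_DR · Δt = 805.0 × 7200 s = 5.796 × 10^6 m³.
Over A = 643 km², depth = V / A = 9.01 mm.

d ≈ 9.01 mm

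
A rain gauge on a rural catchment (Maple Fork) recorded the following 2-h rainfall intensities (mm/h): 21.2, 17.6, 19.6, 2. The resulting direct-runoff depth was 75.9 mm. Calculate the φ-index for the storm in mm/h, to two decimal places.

φ ≈ 6.82 mm/h

Only the 3 blocks with intensity above φ contribute runoff: 21.2, 17.6, 19.6 mm/h.
Σ(I−φ)·Δt = d  ⇒  (21.2+17.6+19.6 − 3φ)·2 = 75.9
φ = (58.40 − 75.9/2) / 3 = 6.82 mm/h.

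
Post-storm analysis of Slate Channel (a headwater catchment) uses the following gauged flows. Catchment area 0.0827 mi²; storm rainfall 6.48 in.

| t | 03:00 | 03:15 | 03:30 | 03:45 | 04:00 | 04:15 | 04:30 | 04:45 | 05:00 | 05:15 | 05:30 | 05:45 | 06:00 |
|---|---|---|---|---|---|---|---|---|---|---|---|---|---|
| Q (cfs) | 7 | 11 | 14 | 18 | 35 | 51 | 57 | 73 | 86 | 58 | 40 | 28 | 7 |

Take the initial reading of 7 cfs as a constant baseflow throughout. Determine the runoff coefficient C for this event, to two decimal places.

ΣQ_DR = 394.0 cfs; V = ΣQ_DR·Δt = 3.546 × 10^5 ft³.
Runoff depth d = V / A = 1.846 in.
C = d / P = 1.846 / 6.48 = 0.28.

C ≈ 0.28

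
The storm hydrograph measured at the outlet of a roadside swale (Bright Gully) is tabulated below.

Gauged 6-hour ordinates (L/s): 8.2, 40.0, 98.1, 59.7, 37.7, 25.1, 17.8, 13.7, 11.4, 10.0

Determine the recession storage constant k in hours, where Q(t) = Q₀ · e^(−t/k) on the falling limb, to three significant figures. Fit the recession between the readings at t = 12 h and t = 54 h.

k ≈ 18.4 h

On the falling limb, Q drops from 98.1 to 10.0 L/s between t = 12 h and t = 54 h (Δt = 42 h).
k = −Δt / ln(Q₂/Q₁) = −42 / ln(10.0/98.1) = 18.4 h.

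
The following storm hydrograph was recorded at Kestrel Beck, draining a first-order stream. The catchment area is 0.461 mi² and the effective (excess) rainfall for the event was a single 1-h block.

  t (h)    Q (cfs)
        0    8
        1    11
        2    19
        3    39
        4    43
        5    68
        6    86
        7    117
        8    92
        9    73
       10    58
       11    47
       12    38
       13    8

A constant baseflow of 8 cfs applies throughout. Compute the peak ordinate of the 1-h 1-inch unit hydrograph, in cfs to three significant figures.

Direct runoff: 0.0, 3.0, 11.0, 31.0, 35.0, 60.0, 78.0, 109.0, 84.0, 65.0, 50.0, 39.0, 30.0, 0.0 cfs; ΣQ_DR = 595.0 cfs, peak = 109.0 cfs.
Runoff depth d = ΣQ_DR·Δt / A = 595.0 × 3600 / (0.461 mi²) = 2.000 in.
The 1-inch UH is the DRH scaled by (1 in)/d, so U_p = 109.0 × 1/2.000 = 54.5 cfs.

U_p ≈ 54.5 cfs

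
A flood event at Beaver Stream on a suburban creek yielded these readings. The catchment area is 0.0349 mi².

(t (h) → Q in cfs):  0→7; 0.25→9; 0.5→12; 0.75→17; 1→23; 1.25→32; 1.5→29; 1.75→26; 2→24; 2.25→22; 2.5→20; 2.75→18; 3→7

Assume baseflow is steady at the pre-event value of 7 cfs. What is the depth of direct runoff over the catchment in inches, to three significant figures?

Direct runoff: 0.0, 2.0, 5.0, 10.0, 16.0, 25.0, 22.0, 19.0, 17.0, 15.0, 13.0, 11.0, 0.0 cfs; ΣQ_DR = 155.0 cfs.
V = ΣQ_DR · Δt = 155.0 × 900 s = 1.395 × 10^5 ft³.
Over A = 0.0349 mi², depth = V / A = 1.72 in.

d ≈ 1.72 in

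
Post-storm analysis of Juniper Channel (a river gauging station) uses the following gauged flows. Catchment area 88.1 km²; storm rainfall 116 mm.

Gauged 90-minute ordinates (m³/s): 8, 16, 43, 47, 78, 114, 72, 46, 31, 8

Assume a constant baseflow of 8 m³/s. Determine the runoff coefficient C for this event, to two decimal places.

ΣQ_DR = 383.0 m³/s; V = ΣQ_DR·Δt = 2.068 × 10^6 m³.
Runoff depth d = V / A = 23.48 mm.
C = d / P = 23.48 / 116 = 0.20.

C ≈ 0.20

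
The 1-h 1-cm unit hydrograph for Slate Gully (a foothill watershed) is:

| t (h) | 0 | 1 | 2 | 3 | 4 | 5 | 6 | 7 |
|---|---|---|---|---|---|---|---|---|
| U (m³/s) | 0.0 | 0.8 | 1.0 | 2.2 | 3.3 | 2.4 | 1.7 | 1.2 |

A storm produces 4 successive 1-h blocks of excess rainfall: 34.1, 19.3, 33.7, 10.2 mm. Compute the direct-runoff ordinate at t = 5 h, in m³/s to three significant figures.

By discrete convolution, Q_j = Σ (P_i / 10 mm) · U_{j−i}.
At t = 5 h (j=5): Q = (34.1/10)·2.4 + (19.3/10)·3.3 + (33.7/10)·2.2 + (10.2/10)·1.0 = 23.0 m³/s.

Q ≈ 23.0 m³/s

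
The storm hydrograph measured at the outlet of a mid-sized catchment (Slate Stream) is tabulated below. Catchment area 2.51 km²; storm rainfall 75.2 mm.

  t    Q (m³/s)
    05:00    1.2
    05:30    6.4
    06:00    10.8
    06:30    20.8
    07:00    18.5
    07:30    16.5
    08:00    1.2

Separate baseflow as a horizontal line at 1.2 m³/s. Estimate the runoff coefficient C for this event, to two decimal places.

C ≈ 0.64

ΣQ_DR = 67.00 m³/s; V = ΣQ_DR·Δt = 1.206 × 10^5 m³.
Runoff depth d = V / A = 48.05 mm.
C = d / P = 48.05 / 75.2 = 0.64.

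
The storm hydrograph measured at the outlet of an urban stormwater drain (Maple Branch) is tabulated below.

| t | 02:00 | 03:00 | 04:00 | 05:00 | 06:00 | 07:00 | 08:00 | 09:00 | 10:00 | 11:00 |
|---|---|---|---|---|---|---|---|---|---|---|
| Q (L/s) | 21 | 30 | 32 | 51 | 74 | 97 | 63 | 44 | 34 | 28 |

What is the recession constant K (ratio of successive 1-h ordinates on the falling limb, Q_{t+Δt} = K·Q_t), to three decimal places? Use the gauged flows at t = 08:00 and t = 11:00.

Using the recession-limb readings at t = 08:00 and t = 11:00: Q falls from 63 to 28 L/s over 3 intervals.
K = (Q₂/Q₁)^(1/3) = (28/63)^(1/3) = 0.763.

K ≈ 0.763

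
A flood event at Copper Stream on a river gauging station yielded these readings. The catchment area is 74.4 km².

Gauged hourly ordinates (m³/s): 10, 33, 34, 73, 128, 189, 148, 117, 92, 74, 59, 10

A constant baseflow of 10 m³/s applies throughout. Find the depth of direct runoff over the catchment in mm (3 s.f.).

d ≈ 41.0 mm

Direct runoff: 0.0, 23.0, 24.0, 63.0, 118.0, 179.0, 138.0, 107.0, 82.0, 64.0, 49.0, 0.0 m³/s; ΣQ_DR = 847.0 m³/s.
V = ΣQ_DR · Δt = 847.0 × 3600 s = 3.049 × 10^6 m³.
Over A = 74.4 km², depth = V / A = 41.0 mm.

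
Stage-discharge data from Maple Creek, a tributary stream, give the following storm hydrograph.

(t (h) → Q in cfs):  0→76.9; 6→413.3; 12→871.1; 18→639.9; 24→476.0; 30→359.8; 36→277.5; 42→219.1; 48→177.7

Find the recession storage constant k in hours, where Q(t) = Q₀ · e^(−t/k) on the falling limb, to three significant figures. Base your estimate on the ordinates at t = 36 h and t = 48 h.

On the falling limb, Q drops from 277.5 to 177.7 cfs between t = 36 h and t = 48 h (Δt = 12 h).
k = −Δt / ln(Q₂/Q₁) = −12 / ln(177.7/277.5) = 26.9 h.

k ≈ 26.9 h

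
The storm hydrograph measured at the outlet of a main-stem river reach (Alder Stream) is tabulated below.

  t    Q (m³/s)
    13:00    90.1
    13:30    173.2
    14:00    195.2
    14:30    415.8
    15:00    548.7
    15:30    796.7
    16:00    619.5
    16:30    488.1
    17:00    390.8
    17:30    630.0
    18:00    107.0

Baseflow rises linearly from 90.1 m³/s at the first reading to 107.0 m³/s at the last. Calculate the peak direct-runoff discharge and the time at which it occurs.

Subtracting baseflow gives direct-runoff ordinates: 0.00, 81.41, 101.72, 320.63, 451.84, 698.15, 519.26, 386.17, 287.18, 524.69, 0.00 m³/s.
The maximum is 698.15 m³/s, occurring at the reading for t = 15:30.

Q_p = 698.15 m³/s at t = 15:30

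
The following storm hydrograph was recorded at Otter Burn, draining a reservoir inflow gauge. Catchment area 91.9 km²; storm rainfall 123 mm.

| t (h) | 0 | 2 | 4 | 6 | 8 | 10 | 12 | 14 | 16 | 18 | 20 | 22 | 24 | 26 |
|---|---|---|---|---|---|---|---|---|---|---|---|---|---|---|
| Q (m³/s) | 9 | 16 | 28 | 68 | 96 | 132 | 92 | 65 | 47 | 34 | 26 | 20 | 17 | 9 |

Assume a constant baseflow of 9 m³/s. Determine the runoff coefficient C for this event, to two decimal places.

ΣQ_DR = 533.0 m³/s; V = ΣQ_DR·Δt = 3.838 × 10^6 m³.
Runoff depth d = V / A = 41.76 mm.
C = d / P = 41.76 / 123 = 0.34.

C ≈ 0.34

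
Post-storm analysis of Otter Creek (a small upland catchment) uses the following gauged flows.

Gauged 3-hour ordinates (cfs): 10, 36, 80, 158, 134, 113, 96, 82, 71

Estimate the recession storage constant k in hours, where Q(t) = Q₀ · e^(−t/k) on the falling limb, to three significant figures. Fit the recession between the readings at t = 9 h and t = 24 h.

k ≈ 18.8 h

On the falling limb, Q drops from 158 to 71 cfs between t = 9 h and t = 24 h (Δt = 15 h).
k = −Δt / ln(Q₂/Q₁) = −15 / ln(71/158) = 18.8 h.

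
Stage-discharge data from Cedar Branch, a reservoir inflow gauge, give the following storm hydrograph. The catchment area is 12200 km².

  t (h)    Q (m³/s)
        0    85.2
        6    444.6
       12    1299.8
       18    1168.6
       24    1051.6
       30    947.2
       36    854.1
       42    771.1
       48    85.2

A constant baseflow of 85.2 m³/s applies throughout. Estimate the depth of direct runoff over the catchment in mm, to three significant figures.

Direct runoff: 0.0, 359.4, 1214.6, 1083.4, 966.4, 862.0, 768.9, 685.9, 0.0 m³/s; ΣQ_DR = 5941 m³/s.
V = ΣQ_DR · Δt = 5941 × 21600 s = 1.283 × 10^8 m³.
Over A = 12200 km², depth = V / A = 10.5 mm.

d ≈ 10.5 mm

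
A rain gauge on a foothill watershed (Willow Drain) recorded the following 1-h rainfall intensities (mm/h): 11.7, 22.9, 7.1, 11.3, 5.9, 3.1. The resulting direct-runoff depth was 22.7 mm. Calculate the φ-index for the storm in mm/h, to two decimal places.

Only the 3 blocks with intensity above φ contribute runoff: 11.7, 22.9, 11.3 mm/h.
Σ(I−φ)·Δt = d  ⇒  (11.7+22.9+11.3 − 3φ)·1 = 22.7
φ = (45.90 − 22.7/1) / 3 = 7.73 mm/h.

φ ≈ 7.73 mm/h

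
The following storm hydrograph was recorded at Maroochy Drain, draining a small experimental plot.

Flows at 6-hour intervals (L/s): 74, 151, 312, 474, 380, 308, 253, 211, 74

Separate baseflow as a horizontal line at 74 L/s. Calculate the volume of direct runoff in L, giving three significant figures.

Direct-runoff ordinates (Q − Q_b): 0.0, 77.0, 238.0, 400.0, 306.0, 234.0, 179.0, 137.0, 0.0 L/s.
ΣQ_DR = 1571 L/s.
With Δt = 6 h = 21600 s, V = ΣQ_DR · Δt = 1571 × 21600 = 3.39 × 10^7 L.

V ≈ 3.39 × 10^7 L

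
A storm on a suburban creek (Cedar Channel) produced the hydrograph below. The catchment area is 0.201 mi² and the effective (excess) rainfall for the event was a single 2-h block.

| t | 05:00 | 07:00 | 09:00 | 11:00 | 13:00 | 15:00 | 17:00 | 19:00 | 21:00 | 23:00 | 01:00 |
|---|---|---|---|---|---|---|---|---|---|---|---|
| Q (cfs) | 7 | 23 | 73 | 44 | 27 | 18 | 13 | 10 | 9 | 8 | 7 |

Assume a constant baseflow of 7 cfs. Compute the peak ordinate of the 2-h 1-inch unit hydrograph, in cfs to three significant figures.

U_p ≈ 26.4 cfs

Direct runoff: 0.0, 16.0, 66.0, 37.0, 20.0, 11.0, 6.0, 3.0, 2.0, 1.0, 0.0 cfs; ΣQ_DR = 162.0 cfs, peak = 66.0 cfs.
Runoff depth d = ΣQ_DR·Δt / A = 162.0 × 7200 / (0.201 mi²) = 2.498 in.
The 1-inch UH is the DRH scaled by (1 in)/d, so U_p = 66.0 × 1/2.498 = 26.4 cfs.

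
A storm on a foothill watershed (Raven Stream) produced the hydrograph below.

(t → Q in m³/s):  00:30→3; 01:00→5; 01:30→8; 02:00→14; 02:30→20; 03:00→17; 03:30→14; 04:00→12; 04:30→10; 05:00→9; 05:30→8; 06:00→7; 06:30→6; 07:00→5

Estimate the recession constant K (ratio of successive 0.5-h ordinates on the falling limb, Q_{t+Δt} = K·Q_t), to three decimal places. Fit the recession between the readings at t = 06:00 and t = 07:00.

Using the recession-limb readings at t = 06:00 and t = 07:00: Q falls from 7 to 5 m³/s over 2 intervals.
K = (Q₂/Q₁)^(1/2) = (5/7)^(1/2) = 0.845.

K ≈ 0.845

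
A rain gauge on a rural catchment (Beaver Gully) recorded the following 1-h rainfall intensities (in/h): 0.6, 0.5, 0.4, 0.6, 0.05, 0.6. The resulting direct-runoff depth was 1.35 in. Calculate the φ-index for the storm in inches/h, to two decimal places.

Only the 5 blocks with intensity above φ contribute runoff: 0.6, 0.5, 0.4, 0.6, 0.6 in/h.
Σ(I−φ)·Δt = d  ⇒  (0.6+0.5+0.4+0.6+0.6 − 5φ)·1 = 1.35
φ = (2.700 − 1.35/1) / 5 = 0.27 in/h.

φ ≈ 0.27 in/h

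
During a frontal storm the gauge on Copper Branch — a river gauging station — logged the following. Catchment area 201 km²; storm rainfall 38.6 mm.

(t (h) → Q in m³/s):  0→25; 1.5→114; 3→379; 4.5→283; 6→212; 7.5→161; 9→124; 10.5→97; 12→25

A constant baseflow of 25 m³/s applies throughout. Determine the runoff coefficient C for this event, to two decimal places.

ΣQ_DR = 1195 m³/s; V = ΣQ_DR·Δt = 6.453 × 10^6 m³.
Runoff depth d = V / A = 32.10 mm.
C = d / P = 32.10 / 38.6 = 0.83.

C ≈ 0.83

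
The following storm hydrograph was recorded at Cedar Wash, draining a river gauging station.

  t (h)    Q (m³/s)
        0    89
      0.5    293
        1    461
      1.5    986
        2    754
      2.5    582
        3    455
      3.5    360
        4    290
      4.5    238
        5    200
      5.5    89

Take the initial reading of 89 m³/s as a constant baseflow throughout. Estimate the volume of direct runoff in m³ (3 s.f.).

Direct-runoff ordinates (Q − Q_b): 0.0, 204.0, 372.0, 897.0, 665.0, 493.0, 366.0, 271.0, 201.0, 149.0, 111.0, 0.0 m³/s.
ΣQ_DR = 3729 m³/s.
With Δt = 0.5 h = 1800 s, V = ΣQ_DR · Δt = 3729 × 1800 = 6.71 × 10^6 m³.

V ≈ 6.71 × 10^6 m³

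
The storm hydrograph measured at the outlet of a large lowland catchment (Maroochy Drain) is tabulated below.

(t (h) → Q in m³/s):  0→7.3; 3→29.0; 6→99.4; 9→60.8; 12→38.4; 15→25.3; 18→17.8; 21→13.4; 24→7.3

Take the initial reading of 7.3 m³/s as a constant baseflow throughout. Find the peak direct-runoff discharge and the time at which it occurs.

Subtracting baseflow gives direct-runoff ordinates: 0.0, 21.7, 92.1, 53.5, 31.1, 18.0, 10.5, 6.1, 0.0 m³/s.
The maximum is 92.1 m³/s, occurring at the reading for t = 6 h.

Q_p = 92.1 m³/s at t = 6 h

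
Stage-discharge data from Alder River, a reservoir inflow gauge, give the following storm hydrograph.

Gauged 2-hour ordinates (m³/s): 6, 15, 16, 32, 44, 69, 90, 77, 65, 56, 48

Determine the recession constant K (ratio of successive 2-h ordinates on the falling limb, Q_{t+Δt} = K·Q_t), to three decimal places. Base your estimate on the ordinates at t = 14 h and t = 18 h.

K ≈ 0.853

Using the recession-limb readings at t = 14 h and t = 18 h: Q falls from 77 to 56 m³/s over 2 intervals.
K = (Q₂/Q₁)^(1/2) = (56/77)^(1/2) = 0.853.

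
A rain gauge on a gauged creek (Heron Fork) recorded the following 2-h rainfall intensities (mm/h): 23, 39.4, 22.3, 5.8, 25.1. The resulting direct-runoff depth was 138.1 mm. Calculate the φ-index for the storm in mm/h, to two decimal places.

φ ≈ 10.19 mm/h

Only the 4 blocks with intensity above φ contribute runoff: 23, 39.4, 22.3, 25.1 mm/h.
Σ(I−φ)·Δt = d  ⇒  (23+39.4+22.3+25.1 − 4φ)·2 = 138.1
φ = (109.8 − 138.1/2) / 4 = 10.19 mm/h.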